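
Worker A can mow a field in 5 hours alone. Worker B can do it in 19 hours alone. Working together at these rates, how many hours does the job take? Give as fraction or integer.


Rate of A = 1/5 job per hour
Rate of B = 1/19 job per hour
Combined rate = 1/5 + 1/19
Find common denominator: (19 + 5)/(5*19) = 24/95
Combined rate = 24/95 job per hour
Time together = 1 / (24/95) = 95/24 hours

95/24


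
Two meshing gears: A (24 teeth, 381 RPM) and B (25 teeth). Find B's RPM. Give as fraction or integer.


Gear ratio: teeth_A * RPM_A = teeth_B * RPM_B
24 * 381 = 25 * RPM_B
9144 = 25 * RPM_B
RPM_B = 9144 / 25
RPM_B = 9144/25

9144/25


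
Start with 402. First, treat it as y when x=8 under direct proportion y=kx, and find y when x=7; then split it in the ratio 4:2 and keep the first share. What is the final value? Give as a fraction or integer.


Start with 402.
Step 1: Direct prop: k = (402)/8; new y = k*7 = 402*7/8 = 1407/4
Step 2: Split 4:2, first share = 1407/4 * 4/6 = 469/2
Final result = 469/2

469/2


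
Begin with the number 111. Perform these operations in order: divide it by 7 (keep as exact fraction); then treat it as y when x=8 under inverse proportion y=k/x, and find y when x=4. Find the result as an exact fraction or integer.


Start with 111.
Step 1: Divide by 7: 111 / 7 = 111/7
Step 2: Inverse prop: k = (111/7)*8; new y = k/4 = 111/7*8/4 = 222/7
Final result = 222/7

222/7


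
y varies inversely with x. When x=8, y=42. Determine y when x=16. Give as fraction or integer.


Inverse proportion: y = k/x
Find k: k = 8 * 42 = 336
Compute y at x=16: y = 336/16
y = 21

21


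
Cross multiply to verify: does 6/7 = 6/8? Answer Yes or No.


Cross multiply to check 6/7 = 6/8
Left cross product: 6 * 8 = 48
Right cross product: 7 * 6 = 42
48 != 42
Not equal, so proportions differ => No

No


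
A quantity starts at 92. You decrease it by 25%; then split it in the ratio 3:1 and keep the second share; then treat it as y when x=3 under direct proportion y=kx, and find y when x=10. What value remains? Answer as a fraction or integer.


Start with 92.
Step 1: Decrease by 25%: 92 * 75/100 = 69
Step 2: Split 3:1, second share = 69 * 1/4 = 69/4
Step 3: Direct prop: k = (69/4)/3; new y = k*10 = 69/4*10/3 = 115/2
Final result = 115/2

115/2


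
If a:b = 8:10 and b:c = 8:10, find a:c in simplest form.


Given a:b = 8:10 and b:c = 8:10
Make b consistent. Multiply first ratio by 8: a:b = 64:80
Multiply second ratio by 10: b:c = 80:100
Now b = 80 in both, so a:b:c = 64:80:100
Therefore a:c = 64:100
Simplify by GCD: a:c = 16:25

16:25


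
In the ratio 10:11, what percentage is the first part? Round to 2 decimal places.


Total parts = 10 + 11 = 21
First part fraction = 10/21
Percentage = (10/21) * 100
= 0.47619 * 100
= 47.62%

47.62


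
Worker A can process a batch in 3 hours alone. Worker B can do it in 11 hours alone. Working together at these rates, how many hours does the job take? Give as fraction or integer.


Rate of A = 1/3 job per hour
Rate of B = 1/11 job per hour
Combined rate = 1/3 + 1/11
Find common denominator: (11 + 3)/(3*11) = 14/33
Combined rate = 14/33 job per hour
Time together = 1 / (14/33) = 33/14 hours

33/14


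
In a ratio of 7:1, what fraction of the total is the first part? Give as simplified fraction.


Total parts = 7 + 1 = 8
First part fraction = 7/8
Simplify: 7/8 = 7/8

7/8


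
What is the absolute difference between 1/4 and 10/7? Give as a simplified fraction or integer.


Simplify: 1/4 = 1/4 and 10/7 = 10/7
Find common denominator: LCD = 28
Convert: 7/28 and 40/28
Difference = |7 - 40|/28 = 33/28
Simplified = 33/28

33/28


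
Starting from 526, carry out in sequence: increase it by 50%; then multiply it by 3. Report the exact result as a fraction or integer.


Start with 526.
Step 1: Increase by 50%: 526 * 150/100 = 789
Step 2: Multiply by 3: 789 * 3 = 2367
Final result = 2367

2367


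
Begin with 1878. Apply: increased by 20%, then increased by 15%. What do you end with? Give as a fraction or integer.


Start: 1878
Step 1: increase by 20% => multiply by 120/100
  1878 * 120/100 = 11268/5
Step 2: increase by 15% => multiply by 115/100
  11268/5 * 115/100 = 64791/25
Final value = 64791/25

64791/25


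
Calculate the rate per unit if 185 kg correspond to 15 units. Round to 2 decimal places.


Total kg = 185
Number of units = 15
Unit rate = 185 / 15
= 12.33 kg per unit

12.33


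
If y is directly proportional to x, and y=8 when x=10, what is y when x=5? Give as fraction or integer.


Direct proportion: y = kx
Find k: k = 8/10 = 4/5
Compute y at x=5: y = 4/5 * 5
y = 4

4


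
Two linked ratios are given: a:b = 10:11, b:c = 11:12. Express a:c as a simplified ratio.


Given a:b = 10:11 and b:c = 11:12
Make b consistent. Multiply first ratio by 11: a:b = 110:121
Multiply second ratio by 11: b:c = 121:132
Now b = 121 in both, so a:b:c = 110:121:132
Therefore a:c = 110:132
Simplify by GCD: a:c = 5:6

5:6


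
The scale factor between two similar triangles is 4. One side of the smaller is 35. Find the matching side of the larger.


Similar triangles have proportional sides
Scale factor = 4
Smaller side = 35
Corresponding larger side = 35 * 4
= 140

140


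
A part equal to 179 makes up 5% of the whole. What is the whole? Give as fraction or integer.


Given: 179 is 5% of the whole
Set up: 179 = 5/100 * whole
whole = 179 * 100 / 5
whole = 17900 / 5
whole = 3580

3580


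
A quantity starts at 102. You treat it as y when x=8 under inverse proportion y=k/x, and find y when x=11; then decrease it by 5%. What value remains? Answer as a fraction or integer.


Start with 102.
Step 1: Inverse prop: k = (102)*8; new y = k/11 = 102*8/11 = 816/11
Step 2: Decrease by 5%: 816/11 * 95/100 = 3876/55
Final result = 3876/55

3876/55


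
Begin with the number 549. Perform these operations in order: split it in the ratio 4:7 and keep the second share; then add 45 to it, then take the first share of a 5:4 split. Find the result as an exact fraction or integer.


Start with 549.
Step 1: Split 4:7, second share = 549 * 7/11 = 3843/11
Step 2: Add 45: 3843/11+45=4338/11; split 5:4 first = 4338/11*5/9 = 2410/11
Final result = 2410/11

2410/11


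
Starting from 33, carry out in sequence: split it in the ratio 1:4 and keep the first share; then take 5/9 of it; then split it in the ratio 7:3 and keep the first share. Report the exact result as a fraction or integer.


Start with 33.
Step 1: Split 1:4, first share = 33 * 1/5 = 33/5
Step 2: Take 5/9: 33/5 * 5/9 = 11/3
Step 3: Split 7:3, first share = 11/3 * 7/10 = 77/30
Final result = 77/30

77/30


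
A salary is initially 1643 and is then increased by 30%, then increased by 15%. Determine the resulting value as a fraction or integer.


Start: 1643
Step 1: increase by 30% => multiply by 130/100
  1643 * 130/100 = 21359/10
Step 2: increase by 15% => multiply by 115/100
  21359/10 * 115/100 = 491257/200
Final value = 491257/200

491257/200


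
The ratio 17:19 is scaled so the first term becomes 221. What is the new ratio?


Original ratio: 17:19
First term target: 221
Scale factor = 221 / 17 = 13
Multiply second term: 19 * 13 = 247
Equivalent ratio = 221:247

221:247


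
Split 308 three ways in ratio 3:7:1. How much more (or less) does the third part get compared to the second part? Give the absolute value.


Total parts = 3 + 7 + 1 = 11
Value per part = 308 / 11 = 28
Shares: 3*28=84, 7*28=196, 1*28=28
Third share = 28, second share = 196
Difference = |28 - 196| = 168

168


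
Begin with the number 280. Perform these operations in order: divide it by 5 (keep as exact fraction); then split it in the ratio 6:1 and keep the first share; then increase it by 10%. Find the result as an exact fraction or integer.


Start with 280.
Step 1: Divide by 5: 280 / 5 = 56
Step 2: Split 6:1, first share = 56 * 6/7 = 48
Step 3: Increase by 10%: 48 * 110/100 = 264/5
Final result = 264/5

264/5


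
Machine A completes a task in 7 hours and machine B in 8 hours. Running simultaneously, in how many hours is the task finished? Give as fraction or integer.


Rate of A = 1/7 job per hour
Rate of B = 1/8 job per hour
Combined rate = 1/7 + 1/8
Find common denominator: (8 + 7)/(7*8) = 15/56
Combined rate = 15/56 job per hour
Time together = 1 / (15/56) = 56/15 hours

56/15


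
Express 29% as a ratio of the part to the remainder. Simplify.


Part = 29%, Remainder = 71%
Ratio = 29:71
GCD(29, 71) = 1
Simplify: 29:71 = 29:71

29:71


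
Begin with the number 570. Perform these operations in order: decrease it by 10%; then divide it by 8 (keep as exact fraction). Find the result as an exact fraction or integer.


Start with 570.
Step 1: Decrease by 10%: 570 * 90/100 = 513
Step 2: Divide by 8: 513 / 8 = 513/8
Final result = 513/8

513/8


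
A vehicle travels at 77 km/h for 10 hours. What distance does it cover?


Using distance = speed * time
Speed = 77 km/h
Time = 10 hours
Distance = 77 * 10
= 770 km

770


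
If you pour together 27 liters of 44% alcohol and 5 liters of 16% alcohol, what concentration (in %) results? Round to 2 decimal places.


Solute in mixture 1 = 44% of 27 L = 27*44/100 = 297/25 L
Solute in mixture 2 = 16% of 5 L = 5*16/100 = 4/5 L
Total solute = 297/25 + 4/5 = 317/25 L
Total volume = 27 + 5 = 32 L
Final concentration = 317/25/32 * 100 = 39.63%

39.63


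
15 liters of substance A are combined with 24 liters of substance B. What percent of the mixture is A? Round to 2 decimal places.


Volume of A = 15 L
Volume of B = 24 L
Total volume = 15 + 24 = 39 L
Percentage of A = (15/39) * 100
= 38.46%

38.46


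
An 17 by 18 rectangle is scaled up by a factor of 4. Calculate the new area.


Original dimensions: 17 x 18
Enlargement factor = 4
New width = 17 * 4 = 68
New height = 18 * 4 = 72
New area = 68 * 72 = 4896

4896


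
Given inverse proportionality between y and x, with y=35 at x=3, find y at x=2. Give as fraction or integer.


Inverse proportion: y = k/x
Find k: k = 3 * 35 = 105
Compute y at x=2: y = 105/2
y = 105/2

105/2


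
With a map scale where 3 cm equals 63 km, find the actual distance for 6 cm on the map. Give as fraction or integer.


Map scale: 3 cm = 63 km
Measured distance on map = 6 cm
Set up proportion: 6 * 63 / 3
= 378 / 3
= 126 km

126


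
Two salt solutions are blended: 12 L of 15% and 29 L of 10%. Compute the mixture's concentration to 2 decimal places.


Solute in mixture 1 = 15% of 12 L = 12*15/100 = 9/5 L
Solute in mixture 2 = 10% of 29 L = 29*10/100 = 29/10 L
Total solute = 9/5 + 29/10 = 47/10 L
Total volume = 12 + 29 = 41 L
Final concentration = 47/10/41 * 100 = 11.46%

11.46


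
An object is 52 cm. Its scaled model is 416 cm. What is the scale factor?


Original length = 52 cm
Scaled length = 416 cm
Scale factor = 416 / 52
= 8

8


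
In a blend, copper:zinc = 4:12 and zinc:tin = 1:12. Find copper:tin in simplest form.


Given a:b = 4:12 and b:c = 1:12
Make b consistent. Multiply first ratio by 1: a:b = 4:12
Multiply second ratio by 12: b:c = 12:144
Now b = 12 in both, so a:b:c = 4:12:144
Therefore a:c = 4:144
Simplify by GCD: a:c = 1:36

1:36


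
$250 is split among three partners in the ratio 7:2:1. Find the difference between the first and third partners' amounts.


Total parts = 7 + 2 + 1 = 10
Value per part = 250 / 10 = 25
Shares: 7*25=175, 2*25=50, 1*25=25
First share = 175, third share = 25
Difference = |175 - 25| = 150

150


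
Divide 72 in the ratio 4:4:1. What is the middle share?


Ratio = 4:4:1
Total parts = 4 + 4 + 1 = 9
Value per part = 72 / 9 = 8
First share = 4 * 8 = 32
Middle share = 4 * 8 = 32
Third share = 1 * 8 = 8

32


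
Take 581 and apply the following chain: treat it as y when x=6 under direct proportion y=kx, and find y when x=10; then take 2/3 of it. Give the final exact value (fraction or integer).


Start with 581.
Step 1: Direct prop: k = (581)/6; new y = k*10 = 581*10/6 = 2905/3
Step 2: Take 2/3: 2905/3 * 2/3 = 5810/9
Final result = 5810/9

5810/9


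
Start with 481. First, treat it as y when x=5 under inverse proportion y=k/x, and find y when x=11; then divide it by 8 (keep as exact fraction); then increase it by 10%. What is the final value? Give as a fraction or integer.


Start with 481.
Step 1: Inverse prop: k = (481)*5; new y = k/11 = 481*5/11 = 2405/11
Step 2: Divide by 8: 2405/11 / 8 = 2405/88
Step 3: Increase by 10%: 2405/88 * 110/100 = 481/16
Final result = 481/16

481/16


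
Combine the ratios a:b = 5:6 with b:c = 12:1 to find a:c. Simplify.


Given a:b = 5:6 and b:c = 12:1
Make b consistent. Multiply first ratio by 12: a:b = 60:72
Multiply second ratio by 6: b:c = 72:6
Now b = 72 in both, so a:b:c = 60:72:6
Therefore a:c = 60:6
Simplify by GCD: a:c = 10:1

10:1


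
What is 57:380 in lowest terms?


Find GCD(57, 380)
GCD = 19
Divide both by 19: 57/19 = 3, 380/19 = 20
Simplified ratio = 3:20

3:20


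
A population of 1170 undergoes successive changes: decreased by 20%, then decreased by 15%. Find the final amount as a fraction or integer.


Start: 1170
Step 1: decrease by 20% => multiply by 80/100
  1170 * 80/100 = 936
Step 2: decrease by 15% => multiply by 85/100
  936 * 85/100 = 3978/5
Final value = 3978/5

3978/5


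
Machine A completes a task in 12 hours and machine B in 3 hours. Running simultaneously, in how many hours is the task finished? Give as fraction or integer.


Rate of A = 1/12 job per hour
Rate of B = 1/3 job per hour
Combined rate = 1/12 + 1/3
Find common denominator: (3 + 12)/(12*3) = 15/36
Combined rate = 5/12 job per hour
Time together = 1 / (5/12) = 12/5 hours

12/5


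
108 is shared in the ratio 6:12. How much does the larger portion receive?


Total parts = 6 + 12 = 18
Value per part = 108 / 18 = 6
First share = 6 * 6 = 36
Second share = 12 * 6 = 72
Larger share = 72

72


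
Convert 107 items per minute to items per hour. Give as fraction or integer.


Converting from per minute to per hour
Rate = 107 items per minute
Multiply by 60: 107 * 60
= 6420 items per hour

6420


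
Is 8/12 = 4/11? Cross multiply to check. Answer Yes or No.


Cross multiply to check 8/12 = 4/11
Left cross product: 8 * 11 = 88
Right cross product: 12 * 4 = 48
88 != 48
Not equal, so proportions differ => No

No


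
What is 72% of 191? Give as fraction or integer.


Compute 72% of 191
Convert percentage: 72% = 72/100
Multiply: 191 * 72/100
= 13752/100
= 3438/25

3438/25


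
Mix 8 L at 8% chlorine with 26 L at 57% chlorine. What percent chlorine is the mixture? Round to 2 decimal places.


Solute in mixture 1 = 8% of 8 L = 8*8/100 = 16/25 L
Solute in mixture 2 = 57% of 26 L = 26*57/100 = 741/50 L
Total solute = 16/25 + 741/50 = 773/50 L
Total volume = 8 + 26 = 34 L
Final concentration = 773/50/34 * 100 = 45.47%

45.47


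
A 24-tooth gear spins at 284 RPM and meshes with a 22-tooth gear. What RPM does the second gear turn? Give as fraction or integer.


Gear ratio: teeth_A * RPM_A = teeth_B * RPM_B
24 * 284 = 22 * RPM_B
6816 = 22 * RPM_B
RPM_B = 6816 / 22
RPM_B = 3408/11

3408/11


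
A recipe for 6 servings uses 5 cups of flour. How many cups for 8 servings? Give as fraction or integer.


Original: 5 cups for 6 servings
Target servings = 8
Scaling factor = 8/6
New amount = 5 * 8/6
= 40/6
= 20/3 cups

20/3


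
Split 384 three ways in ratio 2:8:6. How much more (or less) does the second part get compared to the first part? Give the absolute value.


Total parts = 2 + 8 + 6 = 16
Value per part = 384 / 16 = 24
Shares: 2*24=48, 8*24=192, 6*24=144
Second share = 192, first share = 48
Difference = |192 - 48| = 144

144


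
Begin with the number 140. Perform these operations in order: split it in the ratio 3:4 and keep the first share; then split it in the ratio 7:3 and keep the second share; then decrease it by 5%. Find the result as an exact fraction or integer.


Start with 140.
Step 1: Split 3:4, first share = 140 * 3/7 = 60
Step 2: Split 7:3, second share = 60 * 3/10 = 18
Step 3: Decrease by 5%: 18 * 95/100 = 171/10
Final result = 171/10

171/10


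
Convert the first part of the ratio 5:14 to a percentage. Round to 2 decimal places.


Total parts = 5 + 14 = 19
First part fraction = 5/19
Percentage = (5/19) * 100
= 0.263158 * 100
= 26.32%

26.32


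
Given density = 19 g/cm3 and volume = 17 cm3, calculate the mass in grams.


Using mass = density * volume
Density = 19 g/cm3
Volume = 17 cm3
Mass = 19 * 17
= 323 g

323


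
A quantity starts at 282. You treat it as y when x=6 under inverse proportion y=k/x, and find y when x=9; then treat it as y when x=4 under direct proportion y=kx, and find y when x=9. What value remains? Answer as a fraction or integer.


Start with 282.
Step 1: Inverse prop: k = (282)*6; new y = k/9 = 282*6/9 = 188
Step 2: Direct prop: k = (188)/4; new y = k*9 = 188*9/4 = 423
Final result = 423

423


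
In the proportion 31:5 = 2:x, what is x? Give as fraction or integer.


Setting up: 31/5 = 2/x
Cross multiply: 31 * x = 5 * 2
31x = 10
x = 10/31
x = 10/31

10/31


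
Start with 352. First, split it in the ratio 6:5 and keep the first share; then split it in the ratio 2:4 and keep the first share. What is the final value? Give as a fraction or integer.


Start with 352.
Step 1: Split 6:5, first share = 352 * 6/11 = 192
Step 2: Split 2:4, first share = 192 * 2/6 = 64
Final result = 64

64


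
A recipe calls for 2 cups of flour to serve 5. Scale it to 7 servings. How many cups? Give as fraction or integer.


Original: 2 cups for 5 servings
Target servings = 7
Scaling factor = 7/5
New amount = 2 * 7/5
= 14/5
= 14/5 cups

14/5


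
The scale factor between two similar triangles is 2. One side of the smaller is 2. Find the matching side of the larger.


Similar triangles have proportional sides
Scale factor = 2
Smaller side = 2
Corresponding larger side = 2 * 2
= 4

4


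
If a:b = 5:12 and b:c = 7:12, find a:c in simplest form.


Given a:b = 5:12 and b:c = 7:12
Make b consistent. Multiply first ratio by 7: a:b = 35:84
Multiply second ratio by 12: b:c = 84:144
Now b = 84 in both, so a:b:c = 35:84:144
Therefore a:c = 35:144
Simplify by GCD: a:c = 35:144

35:144


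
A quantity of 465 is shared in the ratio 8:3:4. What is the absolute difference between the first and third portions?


Total parts = 8 + 3 + 4 = 15
Value per part = 465 / 15 = 31
Shares: 8*31=248, 3*31=93, 4*31=124
First share = 248, third share = 124
Difference = |248 - 124| = 124

124


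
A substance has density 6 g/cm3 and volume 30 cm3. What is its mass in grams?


Using mass = density * volume
Density = 6 g/cm3
Volume = 30 cm3
Mass = 6 * 30
= 180 g

180


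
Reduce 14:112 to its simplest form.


Find GCD(14, 112)
GCD = 14
Divide both by 14: 14/14 = 1, 112/14 = 8
Simplified ratio = 1:8

1:8


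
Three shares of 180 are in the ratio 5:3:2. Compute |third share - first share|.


Total parts = 5 + 3 + 2 = 10
Value per part = 180 / 10 = 18
Shares: 5*18=90, 3*18=54, 2*18=36
Third share = 36, first share = 90
Difference = |36 - 90| = 54

54


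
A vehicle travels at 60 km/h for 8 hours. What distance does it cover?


Using distance = speed * time
Speed = 60 km/h
Time = 8 hours
Distance = 60 * 8
= 480 km

480


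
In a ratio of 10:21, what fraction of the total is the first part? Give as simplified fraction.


Total parts = 10 + 21 = 31
First part fraction = 10/31
Simplify: 10/31 = 10/31

10/31


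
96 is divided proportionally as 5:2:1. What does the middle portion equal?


Ratio = 5:2:1
Total parts = 5 + 2 + 1 = 8
Value per part = 96 / 8 = 12
First share = 5 * 12 = 60
Middle share = 2 * 12 = 24
Third share = 1 * 12 = 12

24


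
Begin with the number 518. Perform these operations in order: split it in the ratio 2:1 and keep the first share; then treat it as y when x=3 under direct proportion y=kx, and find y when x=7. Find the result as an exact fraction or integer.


Start with 518.
Step 1: Split 2:1, first share = 518 * 2/3 = 1036/3
Step 2: Direct prop: k = (1036/3)/3; new y = k*7 = 1036/3*7/3 = 7252/9
Final result = 7252/9

7252/9


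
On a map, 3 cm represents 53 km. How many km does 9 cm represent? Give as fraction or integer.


Map scale: 3 cm = 53 km
Measured distance on map = 9 cm
Set up proportion: 9 * 53 / 3
= 477 / 3
= 159 km

159


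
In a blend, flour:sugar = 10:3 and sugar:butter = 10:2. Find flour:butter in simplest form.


Given a:b = 10:3 and b:c = 10:2
Make b consistent. Multiply first ratio by 10: a:b = 100:30
Multiply second ratio by 3: b:c = 30:6
Now b = 30 in both, so a:b:c = 100:30:6
Therefore a:c = 100:6
Simplify by GCD: a:c = 50:3

50:3


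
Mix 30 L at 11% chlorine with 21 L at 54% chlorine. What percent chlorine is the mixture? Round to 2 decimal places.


Solute in mixture 1 = 11% of 30 L = 30*11/100 = 33/10 L
Solute in mixture 2 = 54% of 21 L = 21*54/100 = 567/50 L
Total solute = 33/10 + 567/50 = 366/25 L
Total volume = 30 + 21 = 51 L
Final concentration = 366/25/51 * 100 = 28.71%

28.71


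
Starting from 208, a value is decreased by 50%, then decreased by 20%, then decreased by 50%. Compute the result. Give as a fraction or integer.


Start: 208
Step 1: decrease by 50% => multiply by 50/100
  208 * 50/100 = 104
Step 2: decrease by 20% => multiply by 80/100
  104 * 80/100 = 416/5
Step 3: decrease by 50% => multiply by 50/100
  416/5 * 50/100 = 208/5
Final value = 208/5

208/5


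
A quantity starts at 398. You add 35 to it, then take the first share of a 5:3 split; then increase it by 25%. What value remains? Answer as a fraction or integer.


Start with 398.
Step 1: Add 35: 398+35=433; split 5:3 first = 433*5/8 = 2165/8
Step 2: Increase by 25%: 2165/8 * 125/100 = 10825/32
Final result = 10825/32

10825/32


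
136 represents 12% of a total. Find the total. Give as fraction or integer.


Given: 136 is 12% of the whole
Set up: 136 = 12/100 * whole
whole = 136 * 100 / 12
whole = 13600 / 12
whole = 3400/3

3400/3


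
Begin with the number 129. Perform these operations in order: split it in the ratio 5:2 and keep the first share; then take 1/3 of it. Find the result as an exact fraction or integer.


Start with 129.
Step 1: Split 5:2, first share = 129 * 5/7 = 645/7
Step 2: Take 1/3: 645/7 * 1/3 = 215/7
Final result = 215/7

215/7


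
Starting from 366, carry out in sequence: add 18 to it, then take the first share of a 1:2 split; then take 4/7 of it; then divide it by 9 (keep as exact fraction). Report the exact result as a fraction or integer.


Start with 366.
Step 1: Add 18: 366+18=384; split 1:2 first = 384*1/3 = 128
Step 2: Take 4/7: 128 * 4/7 = 512/7
Step 3: Divide by 9: 512/7 / 9 = 512/63
Final result = 512/63

512/63


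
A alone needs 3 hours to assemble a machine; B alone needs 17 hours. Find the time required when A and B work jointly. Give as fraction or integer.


Rate of A = 1/3 job per hour
Rate of B = 1/17 job per hour
Combined rate = 1/3 + 1/17
Find common denominator: (17 + 3)/(3*17) = 20/51
Combined rate = 20/51 job per hour
Time together = 1 / (20/51) = 51/20 hours

51/20


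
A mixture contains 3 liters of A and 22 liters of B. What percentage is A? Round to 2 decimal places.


Volume of A = 3 L
Volume of B = 22 L
Total volume = 3 + 22 = 25 L
Percentage of A = (3/25) * 100
= 12.00%

12.00


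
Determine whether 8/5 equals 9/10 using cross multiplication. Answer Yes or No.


Cross multiply to check 8/5 = 9/10
Left cross product: 8 * 10 = 80
Right cross product: 5 * 9 = 45
80 != 45
Not equal, so proportions differ => No

No


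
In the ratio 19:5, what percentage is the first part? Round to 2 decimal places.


Total parts = 19 + 5 = 24
First part fraction = 19/24
Percentage = (19/24) * 100
= 0.791667 * 100
= 79.17%

79.17


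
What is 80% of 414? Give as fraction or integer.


Compute 80% of 414
Convert percentage: 80% = 80/100
Multiply: 414 * 80/100
= 33120/100
= 1656/5

1656/5


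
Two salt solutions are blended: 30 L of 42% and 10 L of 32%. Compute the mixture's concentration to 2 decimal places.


Solute in mixture 1 = 42% of 30 L = 30*42/100 = 63/5 L
Solute in mixture 2 = 32% of 10 L = 10*32/100 = 16/5 L
Total solute = 63/5 + 16/5 = 79/5 L
Total volume = 30 + 10 = 40 L
Final concentration = 79/5/40 * 100 = 39.50%

39.50


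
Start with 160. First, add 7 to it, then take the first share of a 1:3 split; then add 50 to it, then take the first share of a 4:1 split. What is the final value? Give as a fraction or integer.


Start with 160.
Step 1: Add 7: 160+7=167; split 1:3 first = 167*1/4 = 167/4
Step 2: Add 50: 167/4+50=367/4; split 4:1 first = 367/4*4/5 = 367/5
Final result = 367/5

367/5


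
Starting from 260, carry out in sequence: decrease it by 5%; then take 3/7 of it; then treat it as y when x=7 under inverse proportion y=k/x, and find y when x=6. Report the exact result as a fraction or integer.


Start with 260.
Step 1: Decrease by 5%: 260 * 95/100 = 247
Step 2: Take 3/7: 247 * 3/7 = 741/7
Step 3: Inverse prop: k = (741/7)*7; new y = k/6 = 741/7*7/6 = 247/2
Final result = 247/2

247/2


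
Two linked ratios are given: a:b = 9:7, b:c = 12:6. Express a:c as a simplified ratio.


Given a:b = 9:7 and b:c = 12:6
Make b consistent. Multiply first ratio by 12: a:b = 108:84
Multiply second ratio by 7: b:c = 84:42
Now b = 84 in both, so a:b:c = 108:84:42
Therefore a:c = 108:42
Simplify by GCD: a:c = 18:7

18:7


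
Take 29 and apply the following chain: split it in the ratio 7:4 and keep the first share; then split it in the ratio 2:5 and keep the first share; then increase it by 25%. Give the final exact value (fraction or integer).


Start with 29.
Step 1: Split 7:4, first share = 29 * 7/11 = 203/11
Step 2: Split 2:5, first share = 203/11 * 2/7 = 58/11
Step 3: Increase by 25%: 58/11 * 125/100 = 145/22
Final result = 145/22

145/22


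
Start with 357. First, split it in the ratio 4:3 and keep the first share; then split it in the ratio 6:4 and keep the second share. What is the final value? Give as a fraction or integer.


Start with 357.
Step 1: Split 4:3, first share = 357 * 4/7 = 204
Step 2: Split 6:4, second share = 204 * 4/10 = 408/5
Final result = 408/5

408/5


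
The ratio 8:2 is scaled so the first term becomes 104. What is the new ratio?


Original ratio: 8:2
First term target: 104
Scale factor = 104 / 8 = 13
Multiply second term: 2 * 13 = 26
Equivalent ratio = 104:26

104:26


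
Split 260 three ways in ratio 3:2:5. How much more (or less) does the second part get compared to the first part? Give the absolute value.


Total parts = 3 + 2 + 5 = 10
Value per part = 260 / 10 = 26
Shares: 3*26=78, 2*26=52, 5*26=130
Second share = 52, first share = 78
Difference = |52 - 78| = 26

26


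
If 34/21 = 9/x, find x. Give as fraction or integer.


Setting up: 34/21 = 9/x
Cross multiply: 34 * x = 21 * 9
34x = 189
x = 189/34
x = 189/34

189/34


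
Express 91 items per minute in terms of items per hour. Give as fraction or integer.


Converting from per minute to per hour
Rate = 91 items per minute
Multiply by 60: 91 * 60
= 5460 items per hour

5460


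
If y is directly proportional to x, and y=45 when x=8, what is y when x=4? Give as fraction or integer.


Direct proportion: y = kx
Find k: k = 45/8 = 45/8
Compute y at x=4: y = 45/8 * 4
y = 45/2

45/2


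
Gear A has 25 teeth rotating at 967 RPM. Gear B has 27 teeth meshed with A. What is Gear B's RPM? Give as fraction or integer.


Gear ratio: teeth_A * RPM_A = teeth_B * RPM_B
25 * 967 = 27 * RPM_B
24175 = 27 * RPM_B
RPM_B = 24175 / 27
RPM_B = 24175/27

24175/27


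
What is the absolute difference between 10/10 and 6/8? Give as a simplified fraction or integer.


Simplify: 10/10 = 1 and 6/8 = 3/4
Find common denominator: LCD = 4
Convert: 4/4 and 3/4
Difference = |4 - 3|/4 = 1/4
Simplified = 1/4

1/4


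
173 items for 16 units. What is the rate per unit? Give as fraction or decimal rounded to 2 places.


Total items = 173
Number of units = 16
Unit rate = 173 / 16
= 10.81 items per unit

10.81


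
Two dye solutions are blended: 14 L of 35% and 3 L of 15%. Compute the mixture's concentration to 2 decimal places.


Solute in mixture 1 = 35% of 14 L = 14*35/100 = 49/10 L
Solute in mixture 2 = 15% of 3 L = 3*15/100 = 9/20 L
Total solute = 49/10 + 9/20 = 107/20 L
Total volume = 14 + 3 = 17 L
Final concentration = 107/20/17 * 100 = 31.47%

31.47


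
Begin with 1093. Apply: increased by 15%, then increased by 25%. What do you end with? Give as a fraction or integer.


Start: 1093
Step 1: increase by 15% => multiply by 115/100
  1093 * 115/100 = 25139/20
Step 2: increase by 25% => multiply by 125/100
  25139/20 * 125/100 = 25139/16
Final value = 25139/16

25139/16


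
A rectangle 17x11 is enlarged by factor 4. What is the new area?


Original dimensions: 17 x 11
Enlargement factor = 4
New width = 17 * 4 = 68
New height = 11 * 4 = 44
New area = 68 * 44 = 2992

2992


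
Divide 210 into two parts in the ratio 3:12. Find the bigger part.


Total parts = 3 + 12 = 15
Value per part = 210 / 15 = 14
First share = 3 * 14 = 42
Second share = 12 * 14 = 168
Larger share = 168

168


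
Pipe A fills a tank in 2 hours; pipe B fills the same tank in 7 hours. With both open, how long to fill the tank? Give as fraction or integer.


Rate of A = 1/2 job per hour
Rate of B = 1/7 job per hour
Combined rate = 1/2 + 1/7
Find common denominator: (7 + 2)/(2*7) = 9/14
Combined rate = 9/14 job per hour
Time together = 1 / (9/14) = 14/9 hours

14/9


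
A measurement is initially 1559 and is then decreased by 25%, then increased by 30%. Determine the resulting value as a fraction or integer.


Start: 1559
Step 1: decrease by 25% => multiply by 75/100
  1559 * 75/100 = 4677/4
Step 2: increase by 30% => multiply by 130/100
  4677/4 * 130/100 = 60801/40
Final value = 60801/40

60801/40


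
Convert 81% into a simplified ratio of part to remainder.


Part = 81%, Remainder = 19%
Ratio = 81:19
GCD(81, 19) = 1
Simplify: 81:19 = 81:19

81:19


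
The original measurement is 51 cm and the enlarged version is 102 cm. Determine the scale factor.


Original length = 51 cm
Scaled length = 102 cm
Scale factor = 102 / 51
= 2

2


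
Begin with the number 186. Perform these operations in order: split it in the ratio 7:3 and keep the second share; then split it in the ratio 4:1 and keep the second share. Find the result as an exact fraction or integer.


Start with 186.
Step 1: Split 7:3, second share = 186 * 3/10 = 279/5
Step 2: Split 4:1, second share = 279/5 * 1/5 = 279/25
Final result = 279/25

279/25


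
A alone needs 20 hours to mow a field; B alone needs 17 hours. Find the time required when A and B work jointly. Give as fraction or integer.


Rate of A = 1/20 job per hour
Rate of B = 1/17 job per hour
Combined rate = 1/20 + 1/17
Find common denominator: (17 + 20)/(20*17) = 37/340
Combined rate = 37/340 job per hour
Time together = 1 / (37/340) = 340/37 hours

340/37


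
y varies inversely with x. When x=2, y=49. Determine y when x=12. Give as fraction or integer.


Inverse proportion: y = k/x
Find k: k = 2 * 49 = 98
Compute y at x=12: y = 98/12
y = 49/6

49/6


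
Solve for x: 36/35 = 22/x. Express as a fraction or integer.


Setting up: 36/35 = 22/x
Cross multiply: 36 * x = 35 * 22
36x = 770
x = 770/36
x = 385/18

385/18


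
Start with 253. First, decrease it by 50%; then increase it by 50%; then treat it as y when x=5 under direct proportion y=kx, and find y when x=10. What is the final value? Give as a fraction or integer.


Start with 253.
Step 1: Decrease by 50%: 253 * 50/100 = 253/2
Step 2: Increase by 50%: 253/2 * 150/100 = 759/4
Step 3: Direct prop: k = (759/4)/5; new y = k*10 = 759/4*10/5 = 759/2
Final result = 759/2

759/2


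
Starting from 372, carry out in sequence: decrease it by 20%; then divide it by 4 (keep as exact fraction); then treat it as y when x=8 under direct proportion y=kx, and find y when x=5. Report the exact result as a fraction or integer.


Start with 372.
Step 1: Decrease by 20%: 372 * 80/100 = 1488/5
Step 2: Divide by 4: 1488/5 / 4 = 372/5
Step 3: Direct prop: k = (372/5)/8; new y = k*5 = 372/5*5/8 = 93/2
Final result = 93/2

93/2


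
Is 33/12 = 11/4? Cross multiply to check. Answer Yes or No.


Cross multiply to check 33/12 = 11/4
Left cross product: 33 * 4 = 132
Right cross product: 12 * 11 = 132
132 = 132
Equal, so proportions match => Yes

Yes


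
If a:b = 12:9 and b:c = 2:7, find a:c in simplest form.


Given a:b = 12:9 and b:c = 2:7
Make b consistent. Multiply first ratio by 2: a:b = 24:18
Multiply second ratio by 9: b:c = 18:63
Now b = 18 in both, so a:b:c = 24:18:63
Therefore a:c = 24:63
Simplify by GCD: a:c = 8:21

8:21


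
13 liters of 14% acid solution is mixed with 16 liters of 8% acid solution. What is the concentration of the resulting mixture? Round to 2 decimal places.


Solute in mixture 1 = 14% of 13 L = 13*14/100 = 91/50 L
Solute in mixture 2 = 8% of 16 L = 16*8/100 = 32/25 L
Total solute = 91/50 + 32/25 = 31/10 L
Total volume = 13 + 16 = 29 L
Final concentration = 31/10/29 * 100 = 10.69%

10.69


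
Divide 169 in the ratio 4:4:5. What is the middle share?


Ratio = 4:4:5
Total parts = 4 + 4 + 5 = 13
Value per part = 169 / 13 = 13
First share = 4 * 13 = 52
Middle share = 4 * 13 = 52
Third share = 5 * 13 = 65

52


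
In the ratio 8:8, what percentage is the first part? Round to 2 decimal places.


Total parts = 8 + 8 = 16
First part fraction = 8/16
Percentage = (8/16) * 100
= 0.5 * 100
= 50.00%

50.00


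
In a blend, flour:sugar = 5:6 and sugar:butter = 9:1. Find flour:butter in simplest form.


Given a:b = 5:6 and b:c = 9:1
Make b consistent. Multiply first ratio by 9: a:b = 45:54
Multiply second ratio by 6: b:c = 54:6
Now b = 54 in both, so a:b:c = 45:54:6
Therefore a:c = 45:6
Simplify by GCD: a:c = 15:2

15:2


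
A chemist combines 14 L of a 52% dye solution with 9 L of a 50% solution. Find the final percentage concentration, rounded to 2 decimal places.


Solute in mixture 1 = 52% of 14 L = 14*52/100 = 182/25 L
Solute in mixture 2 = 50% of 9 L = 9*50/100 = 9/2 L
Total solute = 182/25 + 9/2 = 589/50 L
Total volume = 14 + 9 = 23 L
Final concentration = 589/50/23 * 100 = 51.22%

51.22


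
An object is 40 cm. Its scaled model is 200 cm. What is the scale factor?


Original length = 40 cm
Scaled length = 200 cm
Scale factor = 200 / 40
= 5

5


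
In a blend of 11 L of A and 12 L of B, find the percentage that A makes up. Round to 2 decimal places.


Volume of A = 11 L
Volume of B = 12 L
Total volume = 11 + 12 = 23 L
Percentage of A = (11/23) * 100
= 47.83%

47.83


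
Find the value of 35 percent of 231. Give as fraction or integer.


Compute 35% of 231
Convert percentage: 35% = 35/100
Multiply: 231 * 35/100
= 8085/100
= 1617/20

1617/20


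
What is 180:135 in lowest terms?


Find GCD(180, 135)
GCD = 45
Divide both by 45: 180/45 = 4, 135/45 = 3
Simplified ratio = 4:3

4:3


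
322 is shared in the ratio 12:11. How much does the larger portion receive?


Total parts = 12 + 11 = 23
Value per part = 322 / 23 = 14
First share = 12 * 14 = 168
Second share = 11 * 14 = 154
Larger share = 168

168


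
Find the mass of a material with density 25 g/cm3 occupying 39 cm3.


Using mass = density * volume
Density = 25 g/cm3
Volume = 39 cm3
Mass = 25 * 39
= 975 g

975


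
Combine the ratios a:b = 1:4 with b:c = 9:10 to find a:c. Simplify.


Given a:b = 1:4 and b:c = 9:10
Make b consistent. Multiply first ratio by 9: a:b = 9:36
Multiply second ratio by 4: b:c = 36:40
Now b = 36 in both, so a:b:c = 9:36:40
Therefore a:c = 9:40
Simplify by GCD: a:c = 9:40

9:40


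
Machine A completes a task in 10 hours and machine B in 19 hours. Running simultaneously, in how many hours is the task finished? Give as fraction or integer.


Rate of A = 1/10 job per hour
Rate of B = 1/19 job per hour
Combined rate = 1/10 + 1/19
Find common denominator: (19 + 10)/(10*19) = 29/190
Combined rate = 29/190 job per hour
Time together = 1 / (29/190) = 190/29 hours

190/29


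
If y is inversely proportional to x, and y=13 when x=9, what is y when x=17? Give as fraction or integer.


Inverse proportion: y = k/x
Find k: k = 9 * 13 = 117
Compute y at x=17: y = 117/17
y = 117/17

117/17


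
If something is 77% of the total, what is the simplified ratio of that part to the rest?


Part = 77%, Remainder = 23%
Ratio = 77:23
GCD(77, 23) = 1
Simplify: 77:23 = 77:23

77:23


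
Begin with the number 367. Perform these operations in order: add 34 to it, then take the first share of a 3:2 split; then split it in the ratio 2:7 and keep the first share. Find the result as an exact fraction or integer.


Start with 367.
Step 1: Add 34: 367+34=401; split 3:2 first = 401*3/5 = 1203/5
Step 2: Split 2:7, first share = 1203/5 * 2/9 = 802/15
Final result = 802/15

802/15


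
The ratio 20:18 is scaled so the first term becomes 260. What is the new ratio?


Original ratio: 20:18
First term target: 260
Scale factor = 260 / 20 = 13
Multiply second term: 18 * 13 = 234
Equivalent ratio = 260:234

260:234


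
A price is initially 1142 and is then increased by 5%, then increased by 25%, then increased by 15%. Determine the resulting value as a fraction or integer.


Start: 1142
Step 1: increase by 5% => multiply by 105/100
  1142 * 105/100 = 11991/10
Step 2: increase by 25% => multiply by 125/100
  11991/10 * 125/100 = 11991/8
Step 3: increase by 15% => multiply by 115/100
  11991/8 * 115/100 = 275793/160
Final value = 275793/160

275793/160


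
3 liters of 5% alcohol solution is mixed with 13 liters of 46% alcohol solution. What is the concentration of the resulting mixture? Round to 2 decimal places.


Solute in mixture 1 = 5% of 3 L = 3*5/100 = 3/20 L
Solute in mixture 2 = 46% of 13 L = 13*46/100 = 299/50 L
Total solute = 3/20 + 299/50 = 613/100 L
Total volume = 3 + 13 = 16 L
Final concentration = 613/100/16 * 100 = 38.31%

38.31


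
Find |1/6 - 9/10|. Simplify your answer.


Simplify: 1/6 = 1/6 and 9/10 = 9/10
Find common denominator: LCD = 30
Convert: 5/30 and 27/30
Difference = |5 - 27|/30 = 22/30
Simplified = 11/15

11/15


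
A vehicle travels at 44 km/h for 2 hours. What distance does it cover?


Using distance = speed * time
Speed = 44 km/h
Time = 2 hours
Distance = 44 * 2
= 88 km

88


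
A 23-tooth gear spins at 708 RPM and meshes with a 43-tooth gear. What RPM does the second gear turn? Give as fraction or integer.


Gear ratio: teeth_A * RPM_A = teeth_B * RPM_B
23 * 708 = 43 * RPM_B
16284 = 43 * RPM_B
RPM_B = 16284 / 43
RPM_B = 16284/43

16284/43


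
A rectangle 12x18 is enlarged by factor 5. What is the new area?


Original dimensions: 12 x 18
Enlargement factor = 5
New width = 12 * 5 = 60
New height = 18 * 5 = 90
New area = 60 * 90 = 5400

5400


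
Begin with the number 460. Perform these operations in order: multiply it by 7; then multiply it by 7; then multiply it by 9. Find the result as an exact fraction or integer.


Start with 460.
Step 1: Multiply by 7: 460 * 7 = 3220
Step 2: Multiply by 7: 3220 * 7 = 22540
Step 3: Multiply by 9: 22540 * 9 = 202860
Final result = 202860

202860


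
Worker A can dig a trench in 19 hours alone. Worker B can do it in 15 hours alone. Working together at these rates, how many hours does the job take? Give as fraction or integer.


Rate of A = 1/19 job per hour
Rate of B = 1/15 job per hour
Combined rate = 1/19 + 1/15
Find common denominator: (15 + 19)/(19*15) = 34/285
Combined rate = 34/285 job per hour
Time together = 1 / (34/285) = 285/34 hours

285/34


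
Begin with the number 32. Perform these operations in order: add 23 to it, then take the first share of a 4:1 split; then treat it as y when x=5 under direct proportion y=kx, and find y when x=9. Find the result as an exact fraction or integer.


Start with 32.
Step 1: Add 23: 32+23=55; split 4:1 first = 55*4/5 = 44
Step 2: Direct prop: k = (44)/5; new y = k*9 = 44*9/5 = 396/5
Final result = 396/5

396/5
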